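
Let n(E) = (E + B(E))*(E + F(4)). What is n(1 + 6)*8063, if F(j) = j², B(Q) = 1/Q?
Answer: 9272450/7 ≈ 1.3246e+6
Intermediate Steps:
n(E) = (16 + E)*(E + 1/E) (n(E) = (E + 1/E)*(E + 4²) = (E + 1/E)*(E + 16) = (E + 1/E)*(16 + E) = (16 + E)*(E + 1/E))
n(1 + 6)*8063 = (1 + (1 + 6)² + 16*(1 + 6) + 16/(1 + 6))*8063 = (1 + 7² + 16*7 + 16/7)*8063 = (1 + 49 + 112 + 16*(⅐))*8063 = (1 + 49 + 112 + 16/7)*8063 = (1150/7)*8063 = 9272450/7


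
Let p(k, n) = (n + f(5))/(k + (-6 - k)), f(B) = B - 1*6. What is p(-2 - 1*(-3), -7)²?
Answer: 16/9 ≈ 1.7778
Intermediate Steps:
f(B) = -6 + B (f(B) = B - 6 = -6 + B)
p(k, n) = ⅙ - n/6 (p(k, n) = (n + (-6 + 5))/(k + (-6 - k)) = (n - 1)/(-6) = (-1 + n)*(-⅙) = ⅙ - n/6)
p(-2 - 1*(-3), -7)² = (⅙ - ⅙*(-7))² = (⅙ + 7/6)² = (4/3)² = 16/9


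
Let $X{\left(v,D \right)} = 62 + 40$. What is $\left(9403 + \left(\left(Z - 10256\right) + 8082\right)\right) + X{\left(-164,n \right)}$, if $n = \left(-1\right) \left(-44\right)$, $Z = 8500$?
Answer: $15831$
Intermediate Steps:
$n = 44$
$X{\left(v,D \right)} = 102$
$\left(9403 + \left(\left(Z - 10256\right) + 8082\right)\right) + X{\left(-164,n \right)} = \left(9403 + \left(\left(8500 - 10256\right) + 8082\right)\right) + 102 = \left(9403 + \left(-1756 + 8082\right)\right) + 102 = \left(9403 + 6326\right) + 102 = 15729 + 102 = 15831$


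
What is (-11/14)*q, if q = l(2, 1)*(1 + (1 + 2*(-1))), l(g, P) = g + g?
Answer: 0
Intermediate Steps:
l(g, P) = 2*g
q = 0 (q = (2*2)*(1 + (1 + 2*(-1))) = 4*(1 + (1 - 2)) = 4*(1 - 1) = 4*0 = 0)
(-11/14)*q = -11/14*0 = 0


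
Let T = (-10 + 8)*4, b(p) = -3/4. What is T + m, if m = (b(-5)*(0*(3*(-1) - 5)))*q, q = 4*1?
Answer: -8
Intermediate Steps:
q = 4
b(p) = -¾ (b(p) = -3*¼ = -¾)
m = 0 (m = -0*(3*(-1) - 5)*4 = -0*(-3 - 5)*4 = -0*(-8)*4 = -¾*0*4 = 0*4 = 0)
T = -8 (T = -2*4 = -8)
T + m = -8 + 0 = -8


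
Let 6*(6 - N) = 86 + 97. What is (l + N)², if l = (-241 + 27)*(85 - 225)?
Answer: 3584536641/4 ≈ 8.9613e+8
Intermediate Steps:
N = -49/2 (N = 6 - (86 + 97)/6 = 6 - ⅙*183 = 6 - 61/2 = -49/2 ≈ -24.500)
l = 29960 (l = -214*(-140) = 29960)
(l + N)² = (29960 - 49/2)² = (59871/2)² = 3584536641/4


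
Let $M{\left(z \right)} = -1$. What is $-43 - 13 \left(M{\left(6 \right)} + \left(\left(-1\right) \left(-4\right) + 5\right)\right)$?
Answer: $-147$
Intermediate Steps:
$-43 - 13 \left(M{\left(6 \right)} + \left(\left(-1\right) \left(-4\right) + 5\right)\right) = -43 - 13 \left(-1 + \left(\left(-1\right) \left(-4\right) + 5\right)\right) = -43 - 13 \left(-1 + \left(4 + 5\right)\right) = -43 - 13 \left(-1 + 9\right) = -43 - 104 = -147$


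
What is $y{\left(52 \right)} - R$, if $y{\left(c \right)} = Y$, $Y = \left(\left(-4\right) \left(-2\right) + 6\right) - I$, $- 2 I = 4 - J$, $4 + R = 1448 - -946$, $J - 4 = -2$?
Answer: $-2375$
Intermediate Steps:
$J = 2$ ($J = 4 - 2 = 2$)
$R = 2390$ ($R = -4 + \left(1448 - -946\right) = -4 + \left(1448 + 946\right) = -4 + 2394 = 2390$)
$I = -1$ ($I = - \frac{4 - 2}{2} = \left(- \frac{1}{2}\right) 2 = -1$)
$Y = 15$ ($Y = \left(\left(-4\right) \left(-2\right) + 6\right) - -1 = \left(8 + 6\right) + 1 = 14 + 1 = 15$)
$y{\left(c \right)} = 15$
$y{\left(52 \right)} - R = 15 - 2390 = -2375$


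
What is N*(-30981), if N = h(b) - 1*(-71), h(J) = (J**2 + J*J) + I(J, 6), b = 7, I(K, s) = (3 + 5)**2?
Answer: -7218573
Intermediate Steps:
I(K, s) = 64 (I(K, s) = 8**2 = 64)
h(J) = 64 + 2*J**2 (h(J) = (J**2 + J*J) + 64 = (J**2 + J**2) + 64 = 2*J**2 + 64 = 64 + 2*J**2)
N = 233 (N = (64 + 2*7**2) - 1*(-71) = (64 + 2*49) + 71 = (64 + 98) + 71 = 162 + 71 = 233)
N*(-30981) = 233*(-30981) = -7218573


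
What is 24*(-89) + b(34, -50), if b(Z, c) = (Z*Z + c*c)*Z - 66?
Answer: 122102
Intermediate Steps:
b(Z, c) = -66 + Z*(Z² + c²) (b(Z, c) = (Z² + c²)*Z - 66 = Z*(Z² + c²) - 66 = -66 + Z*(Z² + c²))
24*(-89) + b(34, -50) = 24*(-89) + (-66 + 34³ + 34*(-50)²) = -2136 + (-66 + 39304 + 34*2500) = -2136 + (-66 + 39304 + 85000) = -2136 + 124238 = 122102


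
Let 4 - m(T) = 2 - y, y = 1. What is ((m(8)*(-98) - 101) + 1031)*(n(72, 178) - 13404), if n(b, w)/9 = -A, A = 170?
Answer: -9498024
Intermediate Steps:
n(b, w) = -1530 (n(b, w) = 9*(-1*170) = 9*(-170) = -1530)
m(T) = 3 (m(T) = 4 - (2 - 1*1) = 4 - (2 - 1) = 4 - 1*1 = 4 - 1 = 3)
((m(8)*(-98) - 101) + 1031)*(n(72, 178) - 13404) = ((3*(-98) - 101) + 1031)*(-1530 - 13404) = ((-294 - 101) + 1031)*(-14934) = (-395 + 1031)*(-14934) = 636*(-14934) = -9498024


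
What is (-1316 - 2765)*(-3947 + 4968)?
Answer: -4166701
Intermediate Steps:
(-1316 - 2765)*(-3947 + 4968) = -4081*1021 = -4166701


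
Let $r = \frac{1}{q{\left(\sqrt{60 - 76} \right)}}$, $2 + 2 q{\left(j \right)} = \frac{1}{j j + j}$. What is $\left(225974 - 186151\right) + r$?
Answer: $\frac{45914799}{1153} + \frac{8 i}{1153} \approx 39822.0 + 0.0069384 i$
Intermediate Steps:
$q{\left(j \right)} = -1 + \frac{1}{2 \left(j + j^{2}\right)}$ ($q{\left(j \right)} = -1 + \frac{1}{2 \left(j j + j\right)} = -1 + \frac{1}{2 \left(j^{2} + j\right)} = -1 + \frac{1}{2 \left(j + j^{2}\right)}$)
$r = \frac{16 i \left(1 + 4 i\right) \left(\frac{33}{2} + 4 i\right)}{1153}$ ($r = \frac{1}{\frac{1}{\sqrt{60 - 76}} \frac{1}{1 + \sqrt{60 - 76}} \left(\frac{1}{2} - \sqrt{60 - 76} - \left(\sqrt{60 - 76}\right)^{2}\right)} = \frac{1}{\frac{1}{\sqrt{-16}} \frac{1}{1 + \sqrt{-16}} \left(\frac{1}{2} - \sqrt{-16} - \left(\sqrt{-16}\right)^{2}\right)} = \frac{1}{\frac{1}{4 i} \frac{1}{1 + 4 i} \left(\frac{1}{2} - 4 i - \left(4 i\right)^{2}\right)} = \frac{1}{- \frac{i}{4} \frac{1 - 4 i}{17} \left(\frac{1}{2} - 4 i - -16\right)} = \frac{1}{- \frac{i}{4} \frac{1 - 4 i}{17} \left(\frac{1}{2} - 4 i + 16\right)} = \frac{1}{- \frac{i}{4} \frac{1 - 4 i}{17} \left(\frac{33}{2} - 4 i\right)} = \frac{1}{\left(- \frac{1}{68}\right) i \left(1 - 4 i\right) \left(\frac{33}{2} - 4 i\right)} = \frac{16 i \left(1 + 4 i\right) \left(\frac{33}{2} + 4 i\right)}{1153} \approx -0.97138 + 0.0069384 i$)
$\left(225974 - 186151\right) + r = \left(225974 - 186151\right) - \left(\frac{1120}{1153} - \frac{8 i}{1153}\right) = 39823 - \left(\frac{1120}{1153} - \frac{8 i}{1153}\right) = \frac{45914799}{1153} + \frac{8 i}{1153}$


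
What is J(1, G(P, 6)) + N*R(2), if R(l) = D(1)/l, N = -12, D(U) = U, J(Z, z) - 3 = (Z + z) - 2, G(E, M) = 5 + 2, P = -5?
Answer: 3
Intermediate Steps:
G(E, M) = 7
J(Z, z) = 1 + Z + z (J(Z, z) = 3 + ((Z + z) - 2) = 3 + (-2 + Z + z) = 1 + Z + z)
R(l) = 1/l
J(1, G(P, 6)) + N*R(2) = (1 + 1 + 7) - 12/2 = 9 - 12*½ = 9 - 6 = 3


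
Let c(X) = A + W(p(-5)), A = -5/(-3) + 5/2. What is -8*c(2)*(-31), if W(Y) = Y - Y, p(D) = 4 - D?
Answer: 3100/3 ≈ 1033.3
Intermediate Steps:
A = 25/6 (A = -5*(-⅓) + 5*(½) = 5/3 + 5/2 = 25/6 ≈ 4.1667)
W(Y) = 0
c(X) = 25/6 (c(X) = 25/6 + 0 = 25/6)
-8*c(2)*(-31) = -8*25/6*(-31) = -100/3*(-31) = 3100/3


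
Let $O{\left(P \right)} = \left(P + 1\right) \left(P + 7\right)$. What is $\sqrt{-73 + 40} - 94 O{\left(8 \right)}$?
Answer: $-12690 + i \sqrt{33} \approx -12690.0 + 5.7446 i$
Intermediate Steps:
$O{\left(P \right)} = \left(1 + P\right) \left(7 + P\right)$
$\sqrt{-73 + 40} - 94 O{\left(8 \right)} = \sqrt{-73 + 40} - 94 \left(7 + 8^{2} + 8 \cdot 8\right) = \sqrt{-33} - 94 \left(7 + 64 + 64\right) = i \sqrt{33} - 12690 = -12690 + i \sqrt{33}$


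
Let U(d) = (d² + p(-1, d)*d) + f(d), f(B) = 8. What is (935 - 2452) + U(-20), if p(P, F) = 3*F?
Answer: 91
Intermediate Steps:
U(d) = 8 + 4*d² (U(d) = (d² + (3*d)*d) + 8 = (d² + 3*d²) + 8 = 4*d² + 8 = 8 + 4*d²)
(935 - 2452) + U(-20) = (935 - 2452) + (8 + 4*(-20)²) = -1517 + (8 + 4*400) = -1517 + (8 + 1600) = -1517 + 1608 = 91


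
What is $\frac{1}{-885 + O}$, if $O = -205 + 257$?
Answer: $- \frac{1}{833} \approx -0.0012005$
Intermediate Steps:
$O = 52$
$\frac{1}{-885 + O} = \frac{1}{-885 + 52} = \frac{1}{-833} = - \frac{1}{833}$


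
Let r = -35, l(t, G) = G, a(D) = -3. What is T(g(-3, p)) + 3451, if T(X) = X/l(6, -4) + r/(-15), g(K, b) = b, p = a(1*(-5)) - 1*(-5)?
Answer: 20717/6 ≈ 3452.8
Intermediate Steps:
p = 2 (p = -3 - 1*(-5) = -3 + 5 = 2)
T(X) = 7/3 - X/4 (T(X) = X/(-4) - 35/(-15) = X*(-¼) - 35*(-1/15) = -X/4 + 7/3 = 7/3 - X/4)
T(g(-3, p)) + 3451 = (7/3 - ¼*2) + 3451 = (7/3 - ½) + 3451 = 11/6 + 3451 = 20717/6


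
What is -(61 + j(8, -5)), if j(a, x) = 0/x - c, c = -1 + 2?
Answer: -60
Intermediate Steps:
c = 1
j(a, x) = -1 (j(a, x) = 0/x - 1*1 = 0 - 1 = -1)
-(61 + j(8, -5)) = -(61 - 1) = -1*60 = -60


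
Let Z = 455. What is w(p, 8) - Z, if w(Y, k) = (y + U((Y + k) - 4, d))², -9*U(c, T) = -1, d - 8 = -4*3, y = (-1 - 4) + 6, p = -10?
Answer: -36755/81 ≈ -453.77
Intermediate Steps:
y = 1 (y = -5 + 6 = 1)
d = -4 (d = 8 - 4*3 = 8 - 12 = -4)
U(c, T) = ⅑ (U(c, T) = -⅑*(-1) = ⅑)
w(Y, k) = 100/81 (w(Y, k) = (1 + ⅑)² = (10/9)² = 100/81)
w(p, 8) - Z = 100/81 - 1*455 = 100/81 - 455 = -36755/81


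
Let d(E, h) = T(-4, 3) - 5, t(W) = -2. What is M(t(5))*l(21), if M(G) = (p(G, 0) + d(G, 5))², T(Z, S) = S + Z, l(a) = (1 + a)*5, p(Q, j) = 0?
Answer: 3960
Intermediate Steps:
l(a) = 5 + 5*a
d(E, h) = -6 (d(E, h) = (3 - 4) - 5 = -1 - 5 = -6)
M(G) = 36 (M(G) = (0 - 6)² = (-6)² = 36)
M(t(5))*l(21) = 36*(5 + 5*21) = 36*(5 + 105) = 36*110 = 3960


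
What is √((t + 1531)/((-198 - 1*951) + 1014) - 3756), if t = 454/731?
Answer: I*√18118101815/2193 ≈ 61.379*I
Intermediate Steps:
t = 454/731 (t = 454*(1/731) = 454/731 ≈ 0.62107)
√((t + 1531)/((-198 - 1*951) + 1014) - 3756) = √((454/731 + 1531)/((-198 - 1*951) + 1014) - 3756) = √(1119615/(731*((-198 - 951) + 1014)) - 3756) = √(1119615/(731*(-1149 + 1014)) - 3756) = √((1119615/731)/(-135) - 3756) = √((1119615/731)*(-1/135) - 3756) = √(-74641/6579 - 3756) = √(-24785365/6579) = I*√18118101815/2193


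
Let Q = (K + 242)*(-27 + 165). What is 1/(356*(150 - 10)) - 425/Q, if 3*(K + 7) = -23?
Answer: -5287657/390895120 ≈ -0.013527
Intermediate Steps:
K = -44/3 (K = -7 + (⅓)*(-23) = -7 - 23/3 = -44/3 ≈ -14.667)
Q = 31372 (Q = (-44/3 + 242)*(-27 + 165) = (682/3)*138 = 31372)
1/(356*(150 - 10)) - 425/Q = 1/(356*(150 - 10)) - 425/31372 = (1/356)/140 - 425*1/31372 = (1/356)*(1/140) - 425/31372 = 1/49840 - 425/31372 = -5287657/390895120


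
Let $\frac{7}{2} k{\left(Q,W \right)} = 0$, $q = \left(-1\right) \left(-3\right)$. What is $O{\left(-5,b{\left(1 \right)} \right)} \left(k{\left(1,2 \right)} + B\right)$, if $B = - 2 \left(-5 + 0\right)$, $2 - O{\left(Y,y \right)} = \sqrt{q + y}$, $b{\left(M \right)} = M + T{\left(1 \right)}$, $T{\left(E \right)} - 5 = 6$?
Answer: $20 - 10 \sqrt{15} \approx -18.73$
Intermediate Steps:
$q = 3$
$k{\left(Q,W \right)} = 0$ ($k{\left(Q,W \right)} = \frac{2}{7} \cdot 0 = 0$)
$T{\left(E \right)} = 11$ ($T{\left(E \right)} = 5 + 6 = 11$)
$b{\left(M \right)} = 11 + M$ ($b{\left(M \right)} = M + 11 = 11 + M$)
$O{\left(Y,y \right)} = 2 - \sqrt{3 + y}$
$B = 10$ ($B = \left(-2\right) \left(-5\right) = 10$)
$O{\left(-5,b{\left(1 \right)} \right)} \left(k{\left(1,2 \right)} + B\right) = \left(2 - \sqrt{3 + \left(11 + 1\right)}\right) \left(0 + 10\right) = \left(2 - \sqrt{3 + 12}\right) 10 = \left(2 - \sqrt{15}\right) 10 = 20 - 10 \sqrt{15}$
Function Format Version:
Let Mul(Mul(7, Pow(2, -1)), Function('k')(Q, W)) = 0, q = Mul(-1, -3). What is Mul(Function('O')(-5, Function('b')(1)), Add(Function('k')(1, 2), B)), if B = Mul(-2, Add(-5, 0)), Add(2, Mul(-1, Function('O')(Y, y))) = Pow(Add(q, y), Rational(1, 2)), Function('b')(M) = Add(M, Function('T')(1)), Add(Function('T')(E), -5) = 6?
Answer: Add(20, Mul(-10, Pow(15, Rational(1, 2)))) ≈ -18.730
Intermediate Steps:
q = 3
Function('k')(Q, W) = 0 (Function('k')(Q, W) = Mul(Rational(2, 7), 0) = 0)
Function('T')(E) = 11 (Function('T')(E) = Add(5, 6) = 11)
Function('b')(M) = Add(11, M) (Function('b')(M) = Add(M, 11) = Add(11, M))
Function('O')(Y, y) = Add(2, Mul(-1, Pow(Add(3, y), Rational(1, 2))))
B = 10 (B = Mul(-2, -5) = 10)
Mul(Function('O')(-5, Function('b')(1)), Add(Function('k')(1, 2), B)) = Mul(Add(2, Mul(-1, Pow(Add(3, Add(11, 1)), Rational(1, 2)))), Add(0, 10)) = Mul(Add(2, Mul(-1, Pow(Add(3, 12), Rational(1, 2)))), 10) = Mul(Add(2, Mul(-1, Pow(15, Rational(1, 2)))), 10) = Add(20, Mul(-10, Pow(15, Rational(1, 2))))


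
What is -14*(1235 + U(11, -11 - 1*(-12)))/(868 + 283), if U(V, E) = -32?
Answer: -16842/1151 ≈ -14.632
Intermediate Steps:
-14*(1235 + U(11, -11 - 1*(-12)))/(868 + 283) = -14*(1235 - 32)/(868 + 283) = -16842/1151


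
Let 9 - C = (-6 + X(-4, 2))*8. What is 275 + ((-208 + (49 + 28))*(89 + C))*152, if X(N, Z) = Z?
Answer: -2588285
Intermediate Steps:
C = 41 (C = 9 - (-6 + 2)*8 = 9 - (-4)*8 = 9 - 1*(-32) = 9 + 32 = 41)
275 + ((-208 + (49 + 28))*(89 + C))*152 = 275 + ((-208 + (49 + 28))*(89 + 41))*152 = 275 + ((-208 + 77)*130)*152 = 275 - 131*130*152 = 275 - 17030*152 = 275 - 2588560 = -2588285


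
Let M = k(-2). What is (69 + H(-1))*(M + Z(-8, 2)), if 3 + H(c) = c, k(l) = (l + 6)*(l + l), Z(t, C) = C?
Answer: -910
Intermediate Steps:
k(l) = 2*l*(6 + l) (k(l) = (6 + l)*(2*l) = 2*l*(6 + l))
H(c) = -3 + c
M = -16 (M = 2*(-2)*(6 - 2) = 2*(-2)*4 = -16)
(69 + H(-1))*(M + Z(-8, 2)) = (69 + (-3 - 1))*(-16 + 2) = (69 - 4)*(-14) = 65*(-14) = -910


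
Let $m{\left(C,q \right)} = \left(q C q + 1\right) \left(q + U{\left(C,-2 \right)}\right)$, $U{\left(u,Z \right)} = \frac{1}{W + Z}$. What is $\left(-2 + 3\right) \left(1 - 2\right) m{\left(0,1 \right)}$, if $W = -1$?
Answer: $- \frac{2}{3} \approx -0.66667$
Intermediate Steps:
$U{\left(u,Z \right)} = \frac{1}{-1 + Z}$
$m{\left(C,q \right)} = \left(1 + C q^{2}\right) \left(- \frac{1}{3} + q\right)$ ($m{\left(C,q \right)} = \left(q C q + 1\right) \left(q + \frac{1}{-1 - 2}\right) = \left(C q q + 1\right) \left(q + \frac{1}{-3}\right) = \left(C q^{2} + 1\right) \left(q - \frac{1}{3}\right) = \left(1 + C q^{2}\right) \left(- \frac{1}{3} + q\right)$)
$\left(-2 + 3\right) \left(1 - 2\right) m{\left(0,1 \right)} = \left(-2 + 3\right) \left(1 - 2\right) \left(- \frac{1}{3} + 1 + 0 \cdot 1^{3} - 0 \cdot 1^{2}\right) = 1 \left(- (- \frac{1}{3} + 1 + 0 \cdot 1 - 0 \cdot 1)\right) = 1 \left(- (- \frac{1}{3} + 1 + 0 + 0)\right) = 1 \left(\left(-1\right) \frac{2}{3}\right) = 1 \left(- \frac{2}{3}\right) = - \frac{2}{3}$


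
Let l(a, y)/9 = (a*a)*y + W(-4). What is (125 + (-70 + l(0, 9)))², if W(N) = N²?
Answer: 39601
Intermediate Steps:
l(a, y) = 144 + 9*y*a² (l(a, y) = 9*((a*a)*y + (-4)²) = 9*(a²*y + 16) = 9*(y*a² + 16) = 9*(16 + y*a²) = 144 + 9*y*a²)
(125 + (-70 + l(0, 9)))² = (125 + (-70 + (144 + 9*9*0²)))² = (125 + (-70 + (144 + 9*9*0)))² = (125 + (-70 + (144 + 0)))² = (125 + (-70 + 144))² = (125 + 74)² = 199² = 39601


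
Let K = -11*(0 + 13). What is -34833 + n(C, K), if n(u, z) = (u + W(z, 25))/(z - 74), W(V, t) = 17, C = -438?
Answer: -7558340/217 ≈ -34831.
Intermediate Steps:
K = -143 (K = -11*13 = -143)
n(u, z) = (17 + u)/(-74 + z) (n(u, z) = (u + 17)/(z - 74) = (17 + u)/(-74 + z))
-34833 + n(C, K) = -34833 + (17 - 438)/(-74 - 143) = -34833 - 421/(-217) = -34833 - 1/217*(-421) = -34833 + 421/217 = -7558340/217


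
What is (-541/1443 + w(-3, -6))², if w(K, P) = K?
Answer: 23716900/2082249 ≈ 11.390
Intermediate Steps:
(-541/1443 + w(-3, -6))² = (-541/1443 - 3)² = (-4870/1443)² = 23716900/2082249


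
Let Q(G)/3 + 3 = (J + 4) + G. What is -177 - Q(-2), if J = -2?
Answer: -168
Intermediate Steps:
Q(G) = -3 + 3*G (Q(G) = -9 + 3*((-2 + 4) + G) = -9 + 3*(2 + G) = -9 + (6 + 3*G) = -3 + 3*G)
-177 - Q(-2) = -177 - (-3 + 3*(-2)) = -177 - (-3 - 6) = -177 - 1*(-9) = -177 + 9 = -168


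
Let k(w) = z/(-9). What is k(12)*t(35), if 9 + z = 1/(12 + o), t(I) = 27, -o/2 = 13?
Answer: 381/14 ≈ 27.214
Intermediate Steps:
o = -26 (o = -2*13 = -26)
z = -127/14 (z = -9 + 1/(12 - 26) = -9 + 1/(-14) = -9 - 1/14 = -127/14 ≈ -9.0714)
k(w) = 127/126 (k(w) = -127/14/(-9) = -127/14*(-⅑) = 127/126)
k(12)*t(35) = (127/126)*27 = 381/14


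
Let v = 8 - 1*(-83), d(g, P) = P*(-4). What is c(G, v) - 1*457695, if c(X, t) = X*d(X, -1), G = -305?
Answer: -458915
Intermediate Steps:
d(g, P) = -4*P
v = 91 (v = 8 + 83 = 91)
c(X, t) = 4*X (c(X, t) = X*(-4*(-1)) = X*4 = 4*X)
c(G, v) - 1*457695 = 4*(-305) - 1*457695 = -1220 - 457695 = -458915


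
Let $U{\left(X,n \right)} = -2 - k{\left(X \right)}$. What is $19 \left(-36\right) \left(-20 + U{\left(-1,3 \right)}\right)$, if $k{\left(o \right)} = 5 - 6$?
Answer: $14364$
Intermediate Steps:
$k{\left(o \right)} = -1$ ($k{\left(o \right)} = 5 - 6 = -1$)
$U{\left(X,n \right)} = -1$ ($U{\left(X,n \right)} = -2 - -1 = -2 + 1 = -1$)
$19 \left(-36\right) \left(-20 + U{\left(-1,3 \right)}\right) = 19 \left(-36\right) \left(-20 - 1\right) = \left(-684\right) \left(-21\right) = 14364$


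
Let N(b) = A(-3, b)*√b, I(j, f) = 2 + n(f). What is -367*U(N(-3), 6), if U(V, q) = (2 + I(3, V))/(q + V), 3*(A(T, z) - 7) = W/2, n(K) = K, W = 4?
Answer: 367*(-23*√3 + 12*I)/(-18*I + 23*√3) ≈ -346.26 - 45.903*I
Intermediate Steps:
A(T, z) = 23/3 (A(T, z) = 7 + (4/2)/3 = 7 + (4*(½))/3 = 7 + (⅓)*2 = 7 + ⅔ = 23/3)
I(j, f) = 2 + f
N(b) = 23*√b/3
U(V, q) = (4 + V)/(V + q) (U(V, q) = (2 + (2 + V))/(q + V) = (4 + V)/(V + q))
-367*U(N(-3), 6) = -367*(4 + 23*√(-3)/3)/(23*√(-3)/3 + 6) = -367*(4 + 23*(I*√3)/3)/(23*(I*√3)/3 + 6) = -367*(4 + 23*I*√3/3)/(23*I*√3/3 + 6) = -367*(4 + 23*I*√3/3)/(6 + 23*I*√3/3)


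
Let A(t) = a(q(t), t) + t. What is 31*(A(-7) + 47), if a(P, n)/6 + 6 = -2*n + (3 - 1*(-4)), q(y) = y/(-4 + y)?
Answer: 4030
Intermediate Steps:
q(y) = y/(-4 + y)
a(P, n) = 6 - 12*n (a(P, n) = -36 + 6*(-2*n + (3 - 1*(-4))) = -36 + 6*(-2*n + (3 + 4)) = -36 + 6*(-2*n + 7) = -36 + 6*(7 - 2*n) = -36 + (42 - 12*n) = 6 - 12*n)
A(t) = 6 - 11*t (A(t) = (6 - 12*t) + t = 6 - 11*t)
31*(A(-7) + 47) = 31*((6 - 11*(-7)) + 47) = 31*((6 + 77) + 47) = 31*(83 + 47) = 31*130 = 4030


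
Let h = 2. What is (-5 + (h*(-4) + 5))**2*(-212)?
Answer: -13568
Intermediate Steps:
(-5 + (h*(-4) + 5))**2*(-212) = (-5 + (2*(-4) + 5))**2*(-212) = (-5 + (-8 + 5))**2*(-212) = (-5 - 3)**2*(-212) = (-8)**2*(-212) = 64*(-212) = -13568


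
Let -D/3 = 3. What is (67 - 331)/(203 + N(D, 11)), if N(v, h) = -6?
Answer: -264/197 ≈ -1.3401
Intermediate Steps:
D = -9 (D = -3*3 = -9)
(67 - 331)/(203 + N(D, 11)) = (67 - 331)/(203 - 6) = -264/197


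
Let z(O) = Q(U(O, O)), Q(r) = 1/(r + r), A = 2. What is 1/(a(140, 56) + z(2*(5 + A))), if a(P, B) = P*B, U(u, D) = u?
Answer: 28/219521 ≈ 0.00012755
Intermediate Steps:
Q(r) = 1/(2*r)
z(O) = 1/(2*O)
a(P, B) = B*P
1/(a(140, 56) + z(2*(5 + A))) = 1/(56*140 + 1/(2*((2*(5 + 2))))) = 1/(7840 + 1/(2*((2*7)))) = 1/(7840 + (½)/14) = 1/(7840 + (½)*(1/14)) = 1/(7840 + 1/28) = 1/(219521/28) = 28/219521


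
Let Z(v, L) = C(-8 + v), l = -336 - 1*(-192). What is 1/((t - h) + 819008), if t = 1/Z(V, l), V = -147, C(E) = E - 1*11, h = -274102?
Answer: 166/181456259 ≈ 9.1482e-7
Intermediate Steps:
l = -144 (l = -336 + 192 = -144)
C(E) = -11 + E (C(E) = E - 11 = -11 + E)
Z(v, L) = -19 + v (Z(v, L) = -11 + (-8 + v) = -19 + v)
t = -1/166 (t = 1/(-19 - 147) = 1/(-166) = -1/166 ≈ -0.0060241)
1/((t - h) + 819008) = 1/((-1/166 - 1*(-274102)) + 819008) = 1/((-1/166 + 274102) + 819008) = 1/(45500931/166 + 819008) = 1/(181456259/166) = 166/181456259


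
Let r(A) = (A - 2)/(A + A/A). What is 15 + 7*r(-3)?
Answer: 65/2 ≈ 32.500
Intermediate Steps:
r(A) = (-2 + A)/(1 + A) (r(A) = (-2 + A)/(A + 1) = (-2 + A)/(1 + A))
15 + 7*r(-3) = 15 + 7*((-2 - 3)/(1 - 3)) = 15 + 7*(-5/(-2)) = 15 + 7*(-½*(-5)) = 15 + 7*(5/2) = 15 + 35/2 = 65/2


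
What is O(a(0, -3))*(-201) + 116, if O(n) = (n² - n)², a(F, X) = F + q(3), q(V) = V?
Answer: -7120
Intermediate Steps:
a(F, X) = 3 + F (a(F, X) = F + 3 = 3 + F)
O(a(0, -3))*(-201) + 116 = ((3 + 0)²*(-1 + (3 + 0))²)*(-201) + 116 = (3²*(-1 + 3)²)*(-201) + 116 = (9*2²)*(-201) + 116 = (9*4)*(-201) + 116 = 36*(-201) + 116 = -7236 + 116 = -7120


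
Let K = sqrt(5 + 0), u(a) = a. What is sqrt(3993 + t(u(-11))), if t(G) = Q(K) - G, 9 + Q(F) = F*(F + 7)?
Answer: sqrt(4000 + 7*sqrt(5)) ≈ 63.369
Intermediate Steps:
K = sqrt(5) ≈ 2.2361
Q(F) = -9 + F*(7 + F) (Q(F) = -9 + F*(F + 7) = -9 + F*(7 + F))
t(G) = -4 - G + 7*sqrt(5) (t(G) = (-9 + (sqrt(5))**2 + 7*sqrt(5)) - G = (-9 + 5 + 7*sqrt(5)) - G = (-4 + 7*sqrt(5)) - G = -4 - G + 7*sqrt(5))
sqrt(3993 + t(u(-11))) = sqrt(3993 + (-4 - 1*(-11) + 7*sqrt(5))) = sqrt(3993 + (-4 + 11 + 7*sqrt(5))) = sqrt(3993 + (7 + 7*sqrt(5))) = sqrt(4000 + 7*sqrt(5))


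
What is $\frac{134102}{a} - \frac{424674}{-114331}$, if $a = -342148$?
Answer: $\frac{64984671995}{19559061494} \approx 3.3225$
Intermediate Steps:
$\frac{134102}{a} - \frac{424674}{-114331} = \frac{134102}{-342148} - \frac{424674}{-114331} = 134102 \left(- \frac{1}{342148}\right) - - \frac{424674}{114331} = - \frac{67051}{171074} + \frac{424674}{114331} = \frac{64984671995}{19559061494}$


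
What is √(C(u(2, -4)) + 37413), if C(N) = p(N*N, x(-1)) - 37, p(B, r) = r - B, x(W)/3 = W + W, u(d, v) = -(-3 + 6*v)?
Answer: √36641 ≈ 191.42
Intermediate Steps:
u(d, v) = 3 - 6*v
x(W) = 6*W (x(W) = 3*(W + W) = 3*(2*W) = 6*W)
C(N) = -43 - N² (C(N) = (6*(-1) - N*N) - 37 = (-6 - N²) - 37 = -43 - N²)
√(C(u(2, -4)) + 37413) = √((-43 - (3 - 6*(-4))²) + 37413) = √((-43 - (3 + 24)²) + 37413) = √((-43 - 1*27²) + 37413) = √((-43 - 1*729) + 37413) = √((-43 - 729) + 37413) = √(-772 + 37413) = √36641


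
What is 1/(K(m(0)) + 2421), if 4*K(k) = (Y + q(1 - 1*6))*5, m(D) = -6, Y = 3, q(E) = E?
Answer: 2/4837 ≈ 0.00041348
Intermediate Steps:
K(k) = -5/2 (K(k) = ((3 + (1 - 1*6))*5)/4 = ((3 + (1 - 6))*5)/4 = ((3 - 5)*5)/4 = (-2*5)/4 = (¼)*(-10) = -5/2)
1/(K(m(0)) + 2421) = 1/(-5/2 + 2421) = 1/(4837/2) = 2/4837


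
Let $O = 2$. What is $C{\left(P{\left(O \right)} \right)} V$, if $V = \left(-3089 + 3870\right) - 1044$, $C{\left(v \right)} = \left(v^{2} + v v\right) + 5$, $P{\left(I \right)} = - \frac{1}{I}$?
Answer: $- \frac{2893}{2} \approx -1446.5$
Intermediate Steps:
$C{\left(v \right)} = 5 + 2 v^{2}$ ($C{\left(v \right)} = \left(v^{2} + v^{2}\right) + 5 = 2 v^{2} + 5 = 5 + 2 v^{2}$)
$V = -263$ ($V = 781 - 1044 = -263$)
$C{\left(P{\left(O \right)} \right)} V = \left(5 + 2 \left(- \frac{1}{2}\right)^{2}\right) \left(-263\right) = \left(5 + 2 \cdot \frac{1}{4}\right) \left(-263\right) = \left(5 + \frac{1}{2}\right) \left(-263\right) = \frac{11}{2} \left(-263\right) = - \frac{2893}{2}$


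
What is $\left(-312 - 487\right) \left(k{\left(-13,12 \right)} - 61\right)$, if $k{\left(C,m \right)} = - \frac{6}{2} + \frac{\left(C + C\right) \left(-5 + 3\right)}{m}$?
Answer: $\frac{143021}{3} \approx 47674.0$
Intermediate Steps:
$k{\left(C,m \right)} = -3 - \frac{4 C}{m}$ ($k{\left(C,m \right)} = \left(-6\right) \frac{1}{2} + \frac{2 C \left(-2\right)}{m} = -3 + \frac{\left(-4\right) C}{m} = -3 - \frac{4 C}{m}$)
$\left(-312 - 487\right) \left(k{\left(-13,12 \right)} - 61\right) = \left(-312 - 487\right) \left(\left(-3 - - \frac{52}{12}\right) - 61\right) = - 799 \left(\left(-3 - \left(-52\right) \frac{1}{12}\right) - 61\right) = - 799 \left(\left(-3 + \frac{13}{3}\right) - 61\right) = - 799 \left(\frac{4}{3} - 61\right) = \left(-799\right) \left(- \frac{179}{3}\right) = \frac{143021}{3}$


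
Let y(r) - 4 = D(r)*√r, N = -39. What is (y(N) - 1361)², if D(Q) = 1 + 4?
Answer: 1840474 - 13570*I*√39 ≈ 1.8405e+6 - 84745.0*I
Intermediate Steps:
D(Q) = 5
y(r) = 4 + 5*√r
(y(N) - 1361)² = ((4 + 5*√(-39)) - 1361)² = ((4 + 5*(I*√39)) - 1361)² = ((4 + 5*I*√39) - 1361)² = (-1357 + 5*I*√39)²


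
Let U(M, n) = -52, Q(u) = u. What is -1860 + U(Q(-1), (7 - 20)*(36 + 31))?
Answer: -1912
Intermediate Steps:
-1860 + U(Q(-1), (7 - 20)*(36 + 31)) = -1860 - 52 = -1912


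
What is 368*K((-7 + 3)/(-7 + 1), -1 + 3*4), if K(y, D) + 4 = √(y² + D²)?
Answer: -1472 + 368*√1093/3 ≈ 2583.4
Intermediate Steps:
K(y, D) = -4 + √(D² + y²) (K(y, D) = -4 + √(y² + D²) = -4 + √(D² + y²))
368*K((-7 + 3)/(-7 + 1), -1 + 3*4) = 368*(-4 + √((-1 + 3*4)² + ((-7 + 3)/(-7 + 1))²)) = 368*(-4 + √((-1 + 12)² + (-4/(-6))²)) = 368*(-4 + √(11² + (-4*(-⅙))²)) = 368*(-4 + √(121 + (⅔)²)) = 368*(-4 + √(121 + 4/9)) = 368*(-4 + √(1093/9)) = 368*(-4 + √1093/3) = -1472 + 368*√1093/3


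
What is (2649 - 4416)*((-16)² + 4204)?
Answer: -7880820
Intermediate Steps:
(2649 - 4416)*((-16)² + 4204) = -1767*(256 + 4204) = -1767*4460 = -7880820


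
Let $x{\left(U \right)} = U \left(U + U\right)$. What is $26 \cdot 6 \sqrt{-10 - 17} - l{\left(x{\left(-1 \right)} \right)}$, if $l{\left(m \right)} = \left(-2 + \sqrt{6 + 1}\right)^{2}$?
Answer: $- \left(2 - \sqrt{7}\right)^{2} + 468 i \sqrt{3} \approx -0.41699 + 810.6 i$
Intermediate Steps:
$x{\left(U \right)} = 2 U^{2}$ ($x{\left(U \right)} = U 2 U = 2 U^{2}$)
$l{\left(m \right)} = \left(-2 + \sqrt{7}\right)^{2}$
$26 \cdot 6 \sqrt{-10 - 17} - l{\left(x{\left(-1 \right)} \right)} = 26 \cdot 6 \sqrt{-10 - 17} - \left(2 - \sqrt{7}\right)^{2} = 156 \sqrt{-27} - \left(2 - \sqrt{7}\right)^{2} = 156 \cdot 3 i \sqrt{3} - \left(2 - \sqrt{7}\right)^{2} = 468 i \sqrt{3} - \left(2 - \sqrt{7}\right)^{2} = - \left(2 - \sqrt{7}\right)^{2} + 468 i \sqrt{3}$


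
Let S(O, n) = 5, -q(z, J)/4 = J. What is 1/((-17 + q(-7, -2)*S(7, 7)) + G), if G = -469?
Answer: -1/446 ≈ -0.0022422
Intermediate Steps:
q(z, J) = -4*J
1/((-17 + q(-7, -2)*S(7, 7)) + G) = 1/((-17 - 4*(-2)*5) - 469) = 1/((-17 + 8*5) - 469) = 1/((-17 + 40) - 469) = 1/(23 - 469) = 1/(-446) = -1/446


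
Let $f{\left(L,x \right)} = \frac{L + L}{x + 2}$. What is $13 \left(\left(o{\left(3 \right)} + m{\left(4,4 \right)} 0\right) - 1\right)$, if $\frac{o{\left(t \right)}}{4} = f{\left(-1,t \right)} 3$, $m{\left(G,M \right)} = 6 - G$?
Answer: $- \frac{377}{5} \approx -75.4$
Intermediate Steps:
$f{\left(L,x \right)} = \frac{2 L}{2 + x}$
$o{\left(t \right)} = - \frac{24}{2 + t}$ ($o{\left(t \right)} = 4 \cdot 2 \left(-1\right) \frac{1}{2 + t} 3 = 4 - \frac{2}{2 + t} 3 = 4 \left(- \frac{6}{2 + t}\right) = - \frac{24}{2 + t}$)
$13 \left(\left(o{\left(3 \right)} + m{\left(4,4 \right)} 0\right) - 1\right) = 13 \left(\left(- \frac{24}{2 + 3} + \left(6 - 4\right) 0\right) - 1\right) = 13 \left(\left(- \frac{24}{5} + \left(6 - 4\right) 0\right) - 1\right) = 13 \left(\left(\left(-24\right) \frac{1}{5} + 2 \cdot 0\right) - 1\right) = 13 \left(\left(- \frac{24}{5} + 0\right) - 1\right) = 13 \left(- \frac{24}{5} - 1\right) = 13 \left(- \frac{29}{5}\right) = - \frac{377}{5}$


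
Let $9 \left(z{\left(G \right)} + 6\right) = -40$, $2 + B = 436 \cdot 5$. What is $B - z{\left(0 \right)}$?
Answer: $\frac{19696}{9} \approx 2188.4$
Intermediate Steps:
$B = 2178$ ($B = -2 + 436 \cdot 5 = -2 + 2180 = 2178$)
$z{\left(G \right)} = - \frac{94}{9}$ ($z{\left(G \right)} = -6 + \frac{1}{9} \left(-40\right) = -6 - \frac{40}{9} = - \frac{94}{9}$)
$B - z{\left(0 \right)} = 2178 - - \frac{94}{9} = 2178 + \frac{94}{9} = \frac{19696}{9}$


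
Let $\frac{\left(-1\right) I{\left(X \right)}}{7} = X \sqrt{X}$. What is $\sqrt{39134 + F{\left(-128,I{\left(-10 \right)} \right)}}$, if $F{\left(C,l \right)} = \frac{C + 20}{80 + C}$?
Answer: $\frac{\sqrt{156545}}{2} \approx 197.83$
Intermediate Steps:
$I{\left(X \right)} = - 7 X^{\frac{3}{2}}$ ($I{\left(X \right)} = - 7 X \sqrt{X} = - 7 X^{\frac{3}{2}}$)
$F{\left(C,l \right)} = \frac{20 + C}{80 + C}$
$\sqrt{39134 + F{\left(-128,I{\left(-10 \right)} \right)}} = \sqrt{39134 + \frac{20 - 128}{80 - 128}} = \sqrt{39134 + \frac{1}{-48} \left(-108\right)} = \sqrt{39134 - - \frac{9}{4}} = \sqrt{39134 + \frac{9}{4}} = \sqrt{\frac{156545}{4}} = \frac{\sqrt{156545}}{2}$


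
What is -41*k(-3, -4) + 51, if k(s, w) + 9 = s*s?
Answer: 51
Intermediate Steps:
k(s, w) = -9 + s² (k(s, w) = -9 + s*s = -9 + s²)
-41*k(-3, -4) + 51 = -41*(-9 + (-3)²) + 51 = -41*(-9 + 9) + 51 = -41*0 + 51 = 0 + 51 = 51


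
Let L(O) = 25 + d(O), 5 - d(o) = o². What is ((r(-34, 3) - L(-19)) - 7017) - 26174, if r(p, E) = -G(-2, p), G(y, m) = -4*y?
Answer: -32868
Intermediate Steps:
d(o) = 5 - o²
r(p, E) = -8 (r(p, E) = -(-4)*(-2) = -1*8 = -8)
L(O) = 30 - O² (L(O) = 25 + (5 - O²) = 30 - O²)
((r(-34, 3) - L(-19)) - 7017) - 26174 = ((-8 - (30 - 1*(-19)²)) - 7017) - 26174 = ((-8 - (30 - 1*361)) - 7017) - 26174 = ((-8 - (30 - 361)) - 7017) - 26174 = ((-8 - 1*(-331)) - 7017) - 26174 = ((-8 + 331) - 7017) - 26174 = (323 - 7017) - 26174 = -6694 - 26174 = -32868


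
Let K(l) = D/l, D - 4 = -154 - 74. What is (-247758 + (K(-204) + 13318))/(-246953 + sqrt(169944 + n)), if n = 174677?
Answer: 738166224488/777564354747 + 2989096*sqrt(344621)/777564354747 ≈ 0.95159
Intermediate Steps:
D = -224 (D = 4 + (-154 - 74) = 4 - 228 = -224)
K(l) = -224/l
(-247758 + (K(-204) + 13318))/(-246953 + sqrt(169944 + n)) = (-247758 + (-224/(-204) + 13318))/(-246953 + sqrt(169944 + 174677)) = (-247758 + (-224*(-1/204) + 13318))/(-246953 + sqrt(344621)) = (-247758 + (56/51 + 13318))/(-246953 + sqrt(344621)) = (-247758 + 679274/51)/(-246953 + sqrt(344621)) = -11956384/(51*(-246953 + sqrt(344621)))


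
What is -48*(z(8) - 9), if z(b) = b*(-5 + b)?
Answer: -720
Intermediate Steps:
-48*(z(8) - 9) = -48*(8*(-5 + 8) - 9) = -48*(8*3 - 9) = -48*(24 - 9) = -48*15 = -720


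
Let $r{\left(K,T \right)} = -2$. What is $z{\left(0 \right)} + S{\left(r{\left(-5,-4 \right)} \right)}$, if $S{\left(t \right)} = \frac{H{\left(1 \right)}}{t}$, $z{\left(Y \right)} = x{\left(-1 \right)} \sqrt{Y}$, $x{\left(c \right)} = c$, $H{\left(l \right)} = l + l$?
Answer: $-1$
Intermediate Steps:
$H{\left(l \right)} = 2 l$
$z{\left(Y \right)} = - \sqrt{Y}$
$S{\left(t \right)} = \frac{2}{t}$ ($S{\left(t \right)} = \frac{2 \cdot 1}{t} = \frac{2}{t}$)
$z{\left(0 \right)} + S{\left(r{\left(-5,-4 \right)} \right)} = - \sqrt{0} + \frac{2}{-2} = \left(-1\right) 0 + 2 \left(- \frac{1}{2}\right) = 0 - 1 = -1$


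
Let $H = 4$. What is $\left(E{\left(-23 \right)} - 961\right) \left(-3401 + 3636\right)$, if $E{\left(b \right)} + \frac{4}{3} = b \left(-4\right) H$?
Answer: $- \frac{419005}{3} \approx -1.3967 \cdot 10^{5}$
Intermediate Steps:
$E{\left(b \right)} = - \frac{4}{3} - 16 b$ ($E{\left(b \right)} = - \frac{4}{3} + b \left(-4\right) 4 = - \frac{4}{3} + - 4 b 4 = - \frac{4}{3} - 16 b$)
$\left(E{\left(-23 \right)} - 961\right) \left(-3401 + 3636\right) = \left(\left(- \frac{4}{3} - -368\right) - 961\right) \left(-3401 + 3636\right) = \left(\left(- \frac{4}{3} + 368\right) - 961\right) 235 = \left(\frac{1100}{3} - 961\right) 235 = \left(- \frac{1783}{3}\right) 235 = - \frac{419005}{3}$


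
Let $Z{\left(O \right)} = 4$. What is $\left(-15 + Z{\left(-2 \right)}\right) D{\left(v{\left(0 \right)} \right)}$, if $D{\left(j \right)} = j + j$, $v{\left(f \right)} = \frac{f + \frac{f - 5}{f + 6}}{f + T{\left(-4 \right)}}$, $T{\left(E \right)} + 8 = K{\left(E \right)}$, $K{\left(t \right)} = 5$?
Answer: $- \frac{55}{9} \approx -6.1111$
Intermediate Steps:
$T{\left(E \right)} = -3$ ($T{\left(E \right)} = -8 + 5 = -3$)
$v{\left(f \right)} = \frac{f + \frac{-5 + f}{6 + f}}{-3 + f}$ ($v{\left(f \right)} = \frac{f + \frac{f - 5}{f + 6}}{f - 3} = \frac{f + \frac{-5 + f}{6 + f}}{-3 + f}$)
$D{\left(j \right)} = 2 j$
$\left(-15 + Z{\left(-2 \right)}\right) D{\left(v{\left(0 \right)} \right)} = \left(-15 + 4\right) 2 \frac{-5 + 0^{2} + 7 \cdot 0}{-18 + 0^{2} + 3 \cdot 0} = - 11 \cdot 2 \frac{-5 + 0 + 0}{-18 + 0 + 0} = - 11 \cdot 2 \frac{1}{-18} \left(-5\right) = - 11 \cdot 2 \left(\left(- \frac{1}{18}\right) \left(-5\right)\right) = - 11 \cdot 2 \cdot \frac{5}{18} = \left(-11\right) \frac{5}{9} = - \frac{55}{9}$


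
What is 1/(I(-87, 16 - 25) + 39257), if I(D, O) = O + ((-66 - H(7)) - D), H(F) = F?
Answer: 1/39262 ≈ 2.5470e-5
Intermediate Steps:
I(D, O) = -73 + O - D (I(D, O) = O + ((-66 - 1*7) - D) = O + ((-66 - 7) - D) = O + (-73 - D) = -73 + O - D)
1/(I(-87, 16 - 25) + 39257) = 1/((-73 + (16 - 25) - 1*(-87)) + 39257) = 1/((-73 - 9 + 87) + 39257) = 1/(5 + 39257) = 1/39262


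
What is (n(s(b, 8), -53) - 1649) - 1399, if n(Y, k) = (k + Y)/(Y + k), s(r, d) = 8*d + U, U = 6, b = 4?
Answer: -3047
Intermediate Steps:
s(r, d) = 6 + 8*d (s(r, d) = 8*d + 6 = 6 + 8*d)
n(Y, k) = 1 (n(Y, k) = (Y + k)/(Y + k) = 1)
(n(s(b, 8), -53) - 1649) - 1399 = (1 - 1649) - 1399 = -1648 - 1399 = -3047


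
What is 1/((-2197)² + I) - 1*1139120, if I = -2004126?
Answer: -3215374658959/2822683 ≈ -1.1391e+6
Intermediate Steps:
1/((-2197)² + I) - 1*1139120 = 1/((-2197)² - 2004126) - 1*1139120 = 1/(4826809 - 2004126) - 1139120 = 1/2822683 - 1139120 = -3215374658959/2822683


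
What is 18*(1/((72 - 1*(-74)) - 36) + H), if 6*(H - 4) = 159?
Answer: 30204/55 ≈ 549.16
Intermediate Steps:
H = 61/2 (H = 4 + (⅙)*159 = 4 + 53/2 = 61/2 ≈ 30.500)
18*(1/((72 - 1*(-74)) - 36) + H) = 18*(1/((72 - 1*(-74)) - 36) + 61/2) = 18*(1/((72 + 74) - 36) + 61/2) = 18*(1/(146 - 36) + 61/2) = 18*(1/110 + 61/2) = 18*(1678/55) = 30204/55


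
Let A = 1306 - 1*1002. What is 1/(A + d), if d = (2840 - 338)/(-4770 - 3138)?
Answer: 1318/400255 ≈ 0.0032929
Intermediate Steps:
d = -417/1318 (d = 2502/(-7908) = 2502*(-1/7908) = -417/1318 ≈ -0.31639)
A = 304 (A = 1306 - 1002 = 304)
1/(A + d) = 1/(304 - 417/1318) = 1/(400255/1318) = 1318/400255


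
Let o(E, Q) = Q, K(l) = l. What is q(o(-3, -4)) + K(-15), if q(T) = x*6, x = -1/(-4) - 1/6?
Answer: -29/2 ≈ -14.500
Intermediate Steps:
x = 1/12 (x = -1*(-¼) - 1*⅙ = ¼ - ⅙ = 1/12 ≈ 0.083333)
q(T) = ½ (q(T) = (1/12)*6 = ½)
q(o(-3, -4)) + K(-15) = ½ - 15 = -29/2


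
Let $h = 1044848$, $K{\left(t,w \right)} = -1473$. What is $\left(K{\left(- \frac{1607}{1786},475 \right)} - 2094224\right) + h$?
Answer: $-1050849$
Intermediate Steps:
$\left(K{\left(- \frac{1607}{1786},475 \right)} - 2094224\right) + h = \left(-1473 - 2094224\right) + 1044848 = -2095697 + 1044848 = -1050849$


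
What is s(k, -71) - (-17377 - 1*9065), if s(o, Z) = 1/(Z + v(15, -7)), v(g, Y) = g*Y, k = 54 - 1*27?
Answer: 4653791/176 ≈ 26442.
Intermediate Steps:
k = 27 (k = 54 - 27 = 27)
v(g, Y) = Y*g
s(o, Z) = 1/(-105 + Z) (s(o, Z) = 1/(Z - 7*15) = 1/(Z - 105) = 1/(-105 + Z))
s(k, -71) - (-17377 - 1*9065) = 1/(-105 - 71) - (-17377 - 1*9065) = 1/(-176) - (-17377 - 9065) = -1/176 - 1*(-26442) = -1/176 + 26442 = 4653791/176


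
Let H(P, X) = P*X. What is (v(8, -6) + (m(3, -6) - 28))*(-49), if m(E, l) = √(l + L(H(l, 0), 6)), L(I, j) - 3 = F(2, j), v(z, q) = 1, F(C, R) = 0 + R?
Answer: 1323 - 49*√3 ≈ 1238.1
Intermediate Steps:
F(C, R) = R
L(I, j) = 3 + j
m(E, l) = √(9 + l) (m(E, l) = √(l + (3 + 6)) = √(l + 9) = √(9 + l))
(v(8, -6) + (m(3, -6) - 28))*(-49) = (1 + (√(9 - 6) - 28))*(-49) = (1 + (√3 - 28))*(-49) = (1 + (-28 + √3))*(-49) = (-27 + √3)*(-49) = 1323 - 49*√3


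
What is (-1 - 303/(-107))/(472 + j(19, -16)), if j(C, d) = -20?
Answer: 49/12091 ≈ 0.0040526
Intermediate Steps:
(-1 - 303/(-107))/(472 + j(19, -16)) = (-1 - 303/(-107))/(472 - 20) = (-1 - 303*(-1/107))/452 = (-1 + 303/107)*(1/452) = (196/107)*(1/452) = 49/12091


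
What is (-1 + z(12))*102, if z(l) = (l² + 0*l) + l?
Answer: 15810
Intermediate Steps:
z(l) = l + l² (z(l) = (l² + 0) + l = l² + l = l + l²)
(-1 + z(12))*102 = (-1 + 12*(1 + 12))*102 = (-1 + 12*13)*102 = (-1 + 156)*102 = 155*102 = 15810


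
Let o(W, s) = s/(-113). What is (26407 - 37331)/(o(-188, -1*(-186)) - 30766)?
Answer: 308603/869186 ≈ 0.35505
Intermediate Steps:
o(W, s) = -s/113 (o(W, s) = s*(-1/113) = -s/113)
(26407 - 37331)/(o(-188, -1*(-186)) - 30766) = (26407 - 37331)/(-(-1)*(-186)/113 - 30766) = -10924/(-1/113*186 - 30766) = -10924/(-186/113 - 30766) = -10924/(-3476744/113) = -10924*(-113/3476744) = 308603/869186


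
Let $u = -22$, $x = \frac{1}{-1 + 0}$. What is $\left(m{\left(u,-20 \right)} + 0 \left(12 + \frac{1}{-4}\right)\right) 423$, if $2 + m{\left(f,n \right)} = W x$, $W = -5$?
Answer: $1269$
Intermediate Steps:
$x = -1$ ($x = \frac{1}{-1} = -1$)
$m{\left(f,n \right)} = 3$ ($m{\left(f,n \right)} = -2 - -5 = -2 + 5 = 3$)
$\left(m{\left(u,-20 \right)} + 0 \left(12 + \frac{1}{-4}\right)\right) 423 = \left(3 + 0 \left(12 + \frac{1}{-4}\right)\right) 423 = \left(3 + 0 \left(12 - \frac{1}{4}\right)\right) 423 = \left(3 + 0 \cdot \frac{47}{4}\right) 423 = \left(3 + 0\right) 423 = 3 \cdot 423 = 1269$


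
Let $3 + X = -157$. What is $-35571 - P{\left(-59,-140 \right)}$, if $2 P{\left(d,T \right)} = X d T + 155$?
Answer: $\frac{1250303}{2} \approx 6.2515 \cdot 10^{5}$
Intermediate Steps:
$X = -160$ ($X = -3 - 157 = -160$)
$P{\left(d,T \right)} = \frac{155}{2} - 80 T d$ ($P{\left(d,T \right)} = \frac{- 160 d T + 155}{2} = \frac{- 160 T d + 155}{2} = \frac{155 - 160 T d}{2} = \frac{155}{2} - 80 T d$)
$-35571 - P{\left(-59,-140 \right)} = -35571 - \left(\frac{155}{2} - \left(-11200\right) \left(-59\right)\right) = -35571 - \left(\frac{155}{2} - 660800\right) = -35571 - - \frac{1321445}{2} = -35571 + \frac{1321445}{2} = \frac{1250303}{2}$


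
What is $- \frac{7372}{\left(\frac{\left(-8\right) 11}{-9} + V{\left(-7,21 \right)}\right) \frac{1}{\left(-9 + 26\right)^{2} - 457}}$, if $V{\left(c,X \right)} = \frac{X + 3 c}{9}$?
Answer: $\frac{1393308}{11} \approx 1.2666 \cdot 10^{5}$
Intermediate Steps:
$V{\left(c,X \right)} = \frac{c}{3} + \frac{X}{9}$ ($V{\left(c,X \right)} = \left(X + 3 c\right) \frac{1}{9} = \frac{c}{3} + \frac{X}{9}$)
$- \frac{7372}{\left(\frac{\left(-8\right) 11}{-9} + V{\left(-7,21 \right)}\right) \frac{1}{\left(-9 + 26\right)^{2} - 457}} = - \frac{7372}{\left(\frac{\left(-8\right) 11}{-9} + \left(\frac{1}{3} \left(-7\right) + \frac{1}{9} \cdot 21\right)\right) \frac{1}{\left(-9 + 26\right)^{2} - 457}} = - \frac{7372}{\left(\left(-88\right) \left(- \frac{1}{9}\right) + \left(- \frac{7}{3} + \frac{7}{3}\right)\right) \frac{1}{17^{2} - 457}} = - \frac{7372}{\left(\frac{88}{9} + 0\right) \frac{1}{289 - 457}} = - \frac{7372}{\frac{88}{9} \frac{1}{-168}} = - \frac{7372}{\frac{88}{9} \left(- \frac{1}{168}\right)} = - \frac{7372}{- \frac{11}{189}} = \left(-7372\right) \left(- \frac{189}{11}\right) = \frac{1393308}{11}$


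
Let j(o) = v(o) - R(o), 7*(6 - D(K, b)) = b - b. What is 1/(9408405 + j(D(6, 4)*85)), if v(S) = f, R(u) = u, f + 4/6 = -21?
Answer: 3/28223620 ≈ 1.0629e-7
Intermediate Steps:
f = -65/3 (f = -⅔ - 21 = -65/3 ≈ -21.667)
D(K, b) = 6 (D(K, b) = 6 - (b - b)/7 = 6 - ⅐*0 = 6 + 0 = 6)
v(S) = -65/3
j(o) = -65/3 - o
1/(9408405 + j(D(6, 4)*85)) = 1/(9408405 + (-65/3 - 6*85)) = 1/(9408405 + (-65/3 - 1*510)) = 1/(9408405 + (-65/3 - 510)) = 1/(9408405 - 1595/3) = 1/(28223620/3) = 3/28223620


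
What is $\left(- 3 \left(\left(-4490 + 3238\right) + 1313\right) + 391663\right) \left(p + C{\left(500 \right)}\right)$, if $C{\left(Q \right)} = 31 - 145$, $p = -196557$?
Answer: $-76992763080$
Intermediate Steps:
$C{\left(Q \right)} = -114$
$\left(- 3 \left(\left(-4490 + 3238\right) + 1313\right) + 391663\right) \left(p + C{\left(500 \right)}\right) = \left(- 3 \left(\left(-4490 + 3238\right) + 1313\right) + 391663\right) \left(-196557 - 114\right) = \left(- 3 \left(-1252 + 1313\right) + 391663\right) \left(-196671\right) = \left(\left(-3\right) 61 + 391663\right) \left(-196671\right) = \left(-183 + 391663\right) \left(-196671\right) = 391480 \left(-196671\right) = -76992763080$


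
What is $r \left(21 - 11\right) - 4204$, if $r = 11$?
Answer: $-4094$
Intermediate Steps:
$r \left(21 - 11\right) - 4204 = 11 \left(21 - 11\right) - 4204 = 11 \cdot 10 - 4204 = 110 - 4204 = -4094$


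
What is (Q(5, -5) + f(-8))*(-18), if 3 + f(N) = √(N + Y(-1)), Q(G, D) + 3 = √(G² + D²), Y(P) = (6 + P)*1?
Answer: 108 - 90*√2 - 18*I*√3 ≈ -19.279 - 31.177*I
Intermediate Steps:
Y(P) = 6 + P
Q(G, D) = -3 + √(D² + G²) (Q(G, D) = -3 + √(G² + D²) = -3 + √(D² + G²))
f(N) = -3 + √(5 + N) (f(N) = -3 + √(N + (6 - 1)) = -3 + √(N + 5) = -3 + √(5 + N))
(Q(5, -5) + f(-8))*(-18) = ((-3 + √((-5)² + 5²)) + (-3 + √(5 - 8)))*(-18) = ((-3 + √(25 + 25)) + (-3 + √(-3)))*(-18) = ((-3 + √50) + (-3 + I*√3))*(-18) = ((-3 + 5*√2) + (-3 + I*√3))*(-18) = (-6 + 5*√2 + I*√3)*(-18) = 108 - 90*√2 - 18*I*√3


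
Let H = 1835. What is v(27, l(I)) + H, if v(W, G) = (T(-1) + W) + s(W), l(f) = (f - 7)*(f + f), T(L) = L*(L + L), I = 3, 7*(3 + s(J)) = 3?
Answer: 13030/7 ≈ 1861.4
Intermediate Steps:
s(J) = -18/7 (s(J) = -3 + (1/7)*3 = -3 + 3/7 = -18/7)
T(L) = 2*L**2 (T(L) = L*(2*L) = 2*L**2)
l(f) = 2*f*(-7 + f) (l(f) = (-7 + f)*(2*f) = 2*f*(-7 + f))
v(W, G) = -4/7 + W (v(W, G) = (2*(-1)**2 + W) - 18/7 = (2*1 + W) - 18/7 = (2 + W) - 18/7 = -4/7 + W)
v(27, l(I)) + H = (-4/7 + 27) + 1835 = 185/7 + 1835 = 13030/7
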